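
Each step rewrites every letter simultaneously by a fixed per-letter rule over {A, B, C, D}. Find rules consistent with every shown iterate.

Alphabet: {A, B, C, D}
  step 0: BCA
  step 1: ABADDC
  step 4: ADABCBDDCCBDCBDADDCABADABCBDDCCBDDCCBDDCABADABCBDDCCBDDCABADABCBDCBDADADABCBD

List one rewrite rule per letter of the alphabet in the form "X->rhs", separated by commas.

A->DC, B->AB, C->AD, D->CBD

  step 0 ⇒ step 1: BCA ⇒ AB·AD·DC
    A ↦ DC
    B ↦ AB
    C ↦ AD
    D ↦ CBD  (constrained at step 1)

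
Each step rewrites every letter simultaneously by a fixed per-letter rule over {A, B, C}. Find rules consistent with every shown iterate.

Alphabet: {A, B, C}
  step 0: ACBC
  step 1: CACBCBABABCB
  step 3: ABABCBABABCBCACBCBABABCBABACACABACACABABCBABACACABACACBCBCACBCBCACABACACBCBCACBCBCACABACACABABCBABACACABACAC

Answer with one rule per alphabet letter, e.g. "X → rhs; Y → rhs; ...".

  step 0 ⇒ step 1: ACBC ⇒ CAC·BCB·ABA·BCB
    A ↦ CAC
    B ↦ ABA
    C ↦ BCB

A->CAC, B->ABA, C->BCB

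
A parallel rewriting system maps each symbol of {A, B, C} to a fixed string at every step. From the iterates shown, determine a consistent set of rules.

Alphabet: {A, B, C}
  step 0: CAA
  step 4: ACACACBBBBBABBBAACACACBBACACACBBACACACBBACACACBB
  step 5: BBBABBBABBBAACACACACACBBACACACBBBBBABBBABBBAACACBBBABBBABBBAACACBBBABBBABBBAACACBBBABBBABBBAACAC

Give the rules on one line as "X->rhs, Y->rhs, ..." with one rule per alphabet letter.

A->BB, B->AC, C->BA

  step 4 ⇒ step 5: ACACACBBBBBABBBAACACACBBACACACBBACACACBBACACACBB ⇒ BB·BA·BB·BA·BB·BA·AC·AC·AC·AC·AC·BB·AC·AC·AC·BB·BB·BA·BB·BA·BB·BA·AC·AC·BB·BA·BB·BA·BB·BA·AC·AC·BB·BA·BB·BA·BB·BA·AC·AC·BB·BA·BB·BA·BB·BA·AC·AC
    A ↦ BB
    B ↦ AC
    C ↦ BA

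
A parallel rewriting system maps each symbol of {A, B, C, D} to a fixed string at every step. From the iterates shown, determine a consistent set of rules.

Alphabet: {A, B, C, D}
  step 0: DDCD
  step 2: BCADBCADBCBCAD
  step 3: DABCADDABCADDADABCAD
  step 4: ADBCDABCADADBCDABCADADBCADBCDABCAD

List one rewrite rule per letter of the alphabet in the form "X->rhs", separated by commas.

  step 3 ⇒ step 4: DABCADDABCADDADABCAD ⇒ AD·BC·D·A·BC·AD·AD·BC·D·A·BC·AD·AD·BC·AD·BC·D·A·BC·AD
    A ↦ BC
    B ↦ D
    C ↦ A
    D ↦ AD

A->BC, B->D, C->A, D->AD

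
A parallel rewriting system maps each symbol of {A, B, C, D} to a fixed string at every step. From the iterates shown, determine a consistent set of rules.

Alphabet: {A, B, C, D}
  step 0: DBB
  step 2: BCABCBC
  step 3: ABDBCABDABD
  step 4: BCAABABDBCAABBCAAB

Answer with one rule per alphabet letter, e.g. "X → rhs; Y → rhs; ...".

  step 3 ⇒ step 4: ABDBCABDABD ⇒ BC·A·AB·A·BD·BC·A·AB·BC·A·AB
    A ↦ BC
    B ↦ A
    C ↦ BD
    D ↦ AB

A->BC, B->A, C->BD, D->AB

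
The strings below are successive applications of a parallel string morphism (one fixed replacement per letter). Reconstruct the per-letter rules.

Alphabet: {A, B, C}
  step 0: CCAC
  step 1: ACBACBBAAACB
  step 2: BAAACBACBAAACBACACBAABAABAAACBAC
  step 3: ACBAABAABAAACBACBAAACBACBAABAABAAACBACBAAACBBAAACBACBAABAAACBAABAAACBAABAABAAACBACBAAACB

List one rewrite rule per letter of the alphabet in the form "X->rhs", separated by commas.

A->BAA, B->AC, C->ACB

  step 2 ⇒ step 3: BAAACBACBAAACBACACBAABAABAAACBAC ⇒ AC·BAA·BAA·BAA·ACB·AC·BAA·ACB·AC·BAA·BAA·BAA·ACB·AC·BAA·ACB·BAA·ACB·AC·BAA·BAA·AC·BAA·BAA·AC·BAA·BAA·BAA·ACB·AC·BAA·ACB
    A ↦ BAA
    B ↦ AC
    C ↦ ACB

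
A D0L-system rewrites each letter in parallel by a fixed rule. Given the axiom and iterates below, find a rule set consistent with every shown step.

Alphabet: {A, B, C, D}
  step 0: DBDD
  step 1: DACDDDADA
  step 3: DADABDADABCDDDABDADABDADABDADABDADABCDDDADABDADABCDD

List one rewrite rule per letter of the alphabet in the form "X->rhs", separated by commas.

  step 0 ⇒ step 1: DBDD ⇒ DA·CDD·DA·DA
    B ↦ CDD
    D ↦ DA
    A ↦ DAB  (constrained at step 1)
    C ↦ A  (constrained at step 1)

A->DAB, B->CDD, C->A, D->DA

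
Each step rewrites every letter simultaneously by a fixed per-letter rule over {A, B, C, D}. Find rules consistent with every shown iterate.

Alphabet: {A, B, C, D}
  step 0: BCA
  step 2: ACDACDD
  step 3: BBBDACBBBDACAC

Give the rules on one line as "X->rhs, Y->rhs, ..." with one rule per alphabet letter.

A->BB, B->D, C->BD, D->AC

  step 2 ⇒ step 3: ACDACDD ⇒ BB·BD·AC·BB·BD·AC·AC
    A ↦ BB
    C ↦ BD
    D ↦ AC
    B ↦ D  (constrained at step 0)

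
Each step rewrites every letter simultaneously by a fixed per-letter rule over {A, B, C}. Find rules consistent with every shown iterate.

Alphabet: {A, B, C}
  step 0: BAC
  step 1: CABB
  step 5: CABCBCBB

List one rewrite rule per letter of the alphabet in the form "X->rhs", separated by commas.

  step 0 ⇒ step 1: BAC ⇒ C·AB·B
    A ↦ AB
    B ↦ C
    C ↦ B

A->AB, B->C, C->B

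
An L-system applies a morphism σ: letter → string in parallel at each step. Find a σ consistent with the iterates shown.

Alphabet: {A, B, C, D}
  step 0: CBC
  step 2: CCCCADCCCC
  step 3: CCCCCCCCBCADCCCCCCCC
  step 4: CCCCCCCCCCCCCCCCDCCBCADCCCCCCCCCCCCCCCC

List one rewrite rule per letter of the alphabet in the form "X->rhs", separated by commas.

A->BC, B->D, C->CC, D->AD

  step 3 ⇒ step 4: CCCCCCCCBCADCCCCCCCC ⇒ CC·CC·CC·CC·CC·CC·CC·CC·D·CC·BC·AD·CC·CC·CC·CC·CC·CC·CC·CC
    A ↦ BC
    B ↦ D
    C ↦ CC
    D ↦ AD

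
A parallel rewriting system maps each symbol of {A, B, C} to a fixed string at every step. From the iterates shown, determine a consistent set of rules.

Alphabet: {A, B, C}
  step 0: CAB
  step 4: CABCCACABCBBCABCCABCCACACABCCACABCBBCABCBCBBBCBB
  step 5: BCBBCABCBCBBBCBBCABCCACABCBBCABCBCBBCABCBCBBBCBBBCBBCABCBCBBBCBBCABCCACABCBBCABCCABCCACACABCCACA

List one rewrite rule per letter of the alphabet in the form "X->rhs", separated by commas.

A->BB, B->CA, C->BC

  step 4 ⇒ step 5: CABCCACABCBBCABCCABCCACACABCCACABCBBCABCBCBBBCBB ⇒ BC·BB·CA·BC·BC·BB·BC·BB·CA·BC·CA·CA·BC·BB·CA·BC·BC·BB·CA·BC·BC·BB·BC·BB·BC·BB·CA·BC·BC·BB·BC·BB·CA·BC·CA·CA·BC·BB·CA·BC·CA·BC·CA·CA·CA·BC·CA·CA
    A ↦ BB
    B ↦ CA
    C ↦ BC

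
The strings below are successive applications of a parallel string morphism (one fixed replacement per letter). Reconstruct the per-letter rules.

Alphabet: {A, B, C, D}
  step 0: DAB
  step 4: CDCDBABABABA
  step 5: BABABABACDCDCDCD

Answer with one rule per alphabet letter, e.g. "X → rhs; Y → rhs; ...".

  step 4 ⇒ step 5: CDCDBABABABA ⇒ BA·BA·BA·BA·C·D·C·D·C·D·C·D
    A ↦ D
    B ↦ C
    C ↦ BA
    D ↦ BA

A->D, B->C, C->BA, D->BA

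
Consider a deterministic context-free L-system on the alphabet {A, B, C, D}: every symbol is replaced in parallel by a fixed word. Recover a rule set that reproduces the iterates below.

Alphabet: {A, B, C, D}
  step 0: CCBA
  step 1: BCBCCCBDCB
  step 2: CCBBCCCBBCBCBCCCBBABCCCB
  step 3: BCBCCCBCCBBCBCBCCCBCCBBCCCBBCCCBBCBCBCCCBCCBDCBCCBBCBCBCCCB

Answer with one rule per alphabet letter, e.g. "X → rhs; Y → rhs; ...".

  step 2 ⇒ step 3: CCBBCCCBBCBCBCCCBBABCCCB ⇒ BC·BC·CCB·CCB·BC·BC·BC·CCB·CCB·BC·CCB·BC·CCB·BC·BC·BC·CCB·CCB·DCB·CCB·BC·BC·BC·CCB
    A ↦ DCB
    B ↦ CCB
    C ↦ BC
  step 1 ⇒ step 2: BCBCCCBDCB ⇒ CCB·BC·CCB·BC·BC·BC·CCB·BA·BC·CCB
    D ↦ BA

A->DCB, B->CCB, C->BC, D->BA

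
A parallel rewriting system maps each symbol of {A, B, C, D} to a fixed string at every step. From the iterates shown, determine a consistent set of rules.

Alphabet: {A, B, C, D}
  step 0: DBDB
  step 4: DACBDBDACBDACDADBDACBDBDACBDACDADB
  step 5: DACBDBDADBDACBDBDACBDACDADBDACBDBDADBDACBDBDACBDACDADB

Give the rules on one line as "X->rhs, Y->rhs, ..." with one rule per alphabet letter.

A->C, B->DB, C->B, D->DA

  step 4 ⇒ step 5: DACBDBDACBDACDADBDACBDBDACBDACDADB ⇒ DA·C·B·DB·DA·DB·DA·C·B·DB·DA·C·B·DA·C·DA·DB·DA·C·B·DB·DA·DB·DA·C·B·DB·DA·C·B·DA·C·DA·DB
    A ↦ C
    B ↦ DB
    C ↦ B
    D ↦ DA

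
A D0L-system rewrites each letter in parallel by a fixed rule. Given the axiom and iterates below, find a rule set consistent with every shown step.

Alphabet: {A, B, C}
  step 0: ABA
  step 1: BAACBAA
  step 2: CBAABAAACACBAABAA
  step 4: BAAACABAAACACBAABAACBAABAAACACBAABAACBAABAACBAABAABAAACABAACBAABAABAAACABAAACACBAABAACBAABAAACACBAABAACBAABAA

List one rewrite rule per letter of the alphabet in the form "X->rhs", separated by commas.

A->BAA, B->C, C->ACA

  step 1 ⇒ step 2: BAACBAA ⇒ C·BAA·BAA·ACA·C·BAA·BAA
    A ↦ BAA
    B ↦ C
    C ↦ ACA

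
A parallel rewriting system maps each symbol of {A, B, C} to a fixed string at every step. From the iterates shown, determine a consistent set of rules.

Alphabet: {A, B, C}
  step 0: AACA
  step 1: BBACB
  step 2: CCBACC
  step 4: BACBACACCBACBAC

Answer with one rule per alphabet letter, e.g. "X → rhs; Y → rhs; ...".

A->B, B->C, C->AC

  step 1 ⇒ step 2: BBACB ⇒ C·C·B·AC·C
    A ↦ B
    B ↦ C
    C ↦ AC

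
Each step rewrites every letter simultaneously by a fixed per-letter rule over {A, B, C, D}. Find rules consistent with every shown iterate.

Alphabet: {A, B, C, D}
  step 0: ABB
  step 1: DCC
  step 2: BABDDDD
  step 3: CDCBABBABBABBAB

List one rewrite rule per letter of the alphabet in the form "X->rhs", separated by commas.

A->D, B->C, C->DD, D->BAB

  step 2 ⇒ step 3: BABDDDD ⇒ C·D·C·BAB·BAB·BAB·BAB
    A ↦ D
    B ↦ C
    D ↦ BAB
  step 1 ⇒ step 2: DCC ⇒ BAB·DD·DD
    C ↦ DD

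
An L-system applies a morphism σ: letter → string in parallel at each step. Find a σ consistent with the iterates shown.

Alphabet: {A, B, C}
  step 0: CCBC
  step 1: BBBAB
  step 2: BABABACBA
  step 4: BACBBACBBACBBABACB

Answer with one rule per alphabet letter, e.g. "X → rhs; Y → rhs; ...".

  step 1 ⇒ step 2: BBBAB ⇒ BA·BA·BA·C·BA
    A ↦ C
    B ↦ BA
  step 0 ⇒ step 1: CCBC ⇒ B·B·BA·B
    C ↦ B

A->C, B->BA, C->B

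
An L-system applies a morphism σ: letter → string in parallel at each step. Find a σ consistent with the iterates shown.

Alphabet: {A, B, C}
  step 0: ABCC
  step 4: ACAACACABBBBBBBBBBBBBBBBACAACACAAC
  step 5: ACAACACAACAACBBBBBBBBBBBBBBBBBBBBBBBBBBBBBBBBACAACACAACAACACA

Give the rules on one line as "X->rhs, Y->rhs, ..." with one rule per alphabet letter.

  step 4 ⇒ step 5: ACAACACABBBBBBBBBBBBBBBBACAACACAAC ⇒ AC·A·AC·AC·A·AC·A·AC·BB·BB·BB·BB·BB·BB·BB·BB·BB·BB·BB·BB·BB·BB·BB·BB·AC·A·AC·AC·A·AC·A·AC·AC·A
    A ↦ AC
    B ↦ BB
    C ↦ A

A->AC, B->BB, C->A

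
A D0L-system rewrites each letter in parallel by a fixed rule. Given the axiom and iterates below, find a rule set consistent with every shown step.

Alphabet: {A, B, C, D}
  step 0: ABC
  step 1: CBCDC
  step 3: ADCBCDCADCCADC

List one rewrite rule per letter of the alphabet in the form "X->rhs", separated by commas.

A->C, B->BC, C->DC, D->A

  step 0 ⇒ step 1: ABC ⇒ C·BC·DC
    A ↦ C
    B ↦ BC
    C ↦ DC
    D ↦ A  (constrained at step 1)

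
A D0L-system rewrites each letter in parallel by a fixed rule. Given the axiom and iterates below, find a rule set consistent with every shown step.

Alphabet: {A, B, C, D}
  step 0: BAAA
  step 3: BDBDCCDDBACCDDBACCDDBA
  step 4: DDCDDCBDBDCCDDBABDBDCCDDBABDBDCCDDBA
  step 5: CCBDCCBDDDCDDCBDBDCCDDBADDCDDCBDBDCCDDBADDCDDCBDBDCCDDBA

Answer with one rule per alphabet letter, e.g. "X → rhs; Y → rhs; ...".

A->BA, B->DD, C->BD, D->C

  step 4 ⇒ step 5: DDCDDCBDBDCCDDBABDBDCCDDBABDBDCCDDBA ⇒ C·C·BD·C·C·BD·DD·C·DD·C·BD·BD·C·C·DD·BA·DD·C·DD·C·BD·BD·C·C·DD·BA·DD·C·DD·C·BD·BD·C·C·DD·BA
    A ↦ BA
    B ↦ DD
    C ↦ BD
    D ↦ C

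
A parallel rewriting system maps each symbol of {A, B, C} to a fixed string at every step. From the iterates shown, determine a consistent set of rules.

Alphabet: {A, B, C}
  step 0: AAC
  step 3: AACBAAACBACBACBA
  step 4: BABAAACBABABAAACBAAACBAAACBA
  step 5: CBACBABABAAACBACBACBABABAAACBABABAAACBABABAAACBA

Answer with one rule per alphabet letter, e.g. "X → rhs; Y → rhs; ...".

A->BA, B->C, C->AA

  step 4 ⇒ step 5: BABAAACBABABAAACBAAACBAAACBA ⇒ C·BA·C·BA·BA·BA·AA·C·BA·C·BA·C·BA·BA·BA·AA·C·BA·BA·BA·AA·C·BA·BA·BA·AA·C·BA
    A ↦ BA
    B ↦ C
    C ↦ AA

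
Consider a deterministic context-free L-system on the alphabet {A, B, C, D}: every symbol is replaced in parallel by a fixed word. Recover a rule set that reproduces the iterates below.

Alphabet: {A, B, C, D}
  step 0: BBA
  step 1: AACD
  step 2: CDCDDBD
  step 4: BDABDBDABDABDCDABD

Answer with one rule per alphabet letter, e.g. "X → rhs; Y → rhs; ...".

A->CD, B->A, C->D, D->BD

  step 1 ⇒ step 2: AACD ⇒ CD·CD·D·BD
    A ↦ CD
    C ↦ D
    D ↦ BD
  step 0 ⇒ step 1: BBA ⇒ A·A·CD
    B ↦ A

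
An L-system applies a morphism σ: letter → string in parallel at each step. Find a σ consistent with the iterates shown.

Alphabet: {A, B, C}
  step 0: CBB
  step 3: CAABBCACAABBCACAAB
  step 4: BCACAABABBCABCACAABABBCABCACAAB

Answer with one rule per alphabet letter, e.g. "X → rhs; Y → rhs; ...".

A->CA, B->AB, C->B

  step 3 ⇒ step 4: CAABBCACAABBCACAAB ⇒ B·CA·CA·AB·AB·B·CA·B·CA·CA·AB·AB·B·CA·B·CA·CA·AB
    A ↦ CA
    B ↦ AB
    C ↦ B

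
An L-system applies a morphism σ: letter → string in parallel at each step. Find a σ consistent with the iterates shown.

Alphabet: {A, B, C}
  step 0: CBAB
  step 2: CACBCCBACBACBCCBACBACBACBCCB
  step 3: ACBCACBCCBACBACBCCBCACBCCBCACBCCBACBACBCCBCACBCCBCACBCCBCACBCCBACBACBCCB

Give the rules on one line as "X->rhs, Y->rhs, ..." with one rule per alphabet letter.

  step 2 ⇒ step 3: CACBCCBACBACBCCBACBACBACBCCB ⇒ ACB·C·ACB·CCB·ACB·ACB·CCB·C·ACB·CCB·C·ACB·CCB·ACB·ACB·CCB·C·ACB·CCB·C·ACB·CCB·C·ACB·CCB·ACB·ACB·CCB
    A ↦ C
    B ↦ CCB
    C ↦ ACB

A->C, B->CCB, C->ACB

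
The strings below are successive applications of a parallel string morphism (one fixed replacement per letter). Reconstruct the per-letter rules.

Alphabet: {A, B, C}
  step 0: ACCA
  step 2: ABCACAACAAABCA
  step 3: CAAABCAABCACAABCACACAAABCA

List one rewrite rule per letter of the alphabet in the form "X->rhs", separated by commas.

  step 2 ⇒ step 3: ABCACAACAAABCA ⇒ CA·A·AB·CA·AB·CA·CA·AB·CA·CA·CA·A·AB·CA
    A ↦ CA
    B ↦ A
    C ↦ AB

A->CA, B->A, C->AB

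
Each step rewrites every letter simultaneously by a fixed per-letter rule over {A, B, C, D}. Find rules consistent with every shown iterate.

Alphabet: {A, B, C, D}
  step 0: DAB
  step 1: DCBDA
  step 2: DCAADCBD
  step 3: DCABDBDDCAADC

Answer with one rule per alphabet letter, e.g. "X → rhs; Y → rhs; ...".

A->BD, B->A, C->A, D->DC

  step 2 ⇒ step 3: DCAADCBD ⇒ DC·A·BD·BD·DC·A·A·DC
    A ↦ BD
    B ↦ A
    C ↦ A
    D ↦ DC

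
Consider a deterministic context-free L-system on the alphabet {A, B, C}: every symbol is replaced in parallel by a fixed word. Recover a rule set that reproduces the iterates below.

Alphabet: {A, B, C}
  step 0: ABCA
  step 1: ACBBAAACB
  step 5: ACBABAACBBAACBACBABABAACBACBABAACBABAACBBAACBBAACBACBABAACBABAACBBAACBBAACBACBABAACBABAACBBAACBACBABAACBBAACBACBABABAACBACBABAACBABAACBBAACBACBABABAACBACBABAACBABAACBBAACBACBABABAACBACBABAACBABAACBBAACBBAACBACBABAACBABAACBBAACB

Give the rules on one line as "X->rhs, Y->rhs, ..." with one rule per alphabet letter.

  step 0 ⇒ step 1: ABCA ⇒ ACB·BA·A·ACB
    A ↦ ACB
    B ↦ BA
    C ↦ A

A->ACB, B->BA, C->A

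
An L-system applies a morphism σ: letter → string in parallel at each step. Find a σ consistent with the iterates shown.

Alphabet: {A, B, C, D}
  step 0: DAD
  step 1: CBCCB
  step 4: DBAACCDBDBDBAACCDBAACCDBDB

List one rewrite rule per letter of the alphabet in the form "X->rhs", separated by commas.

  step 0 ⇒ step 1: DAD ⇒ CB·C·CB
    A ↦ C
    D ↦ CB
    B ↦ AA  (constrained at step 1)
    C ↦ DB  (constrained at step 1)

A->C, B->AA, C->DB, D->CB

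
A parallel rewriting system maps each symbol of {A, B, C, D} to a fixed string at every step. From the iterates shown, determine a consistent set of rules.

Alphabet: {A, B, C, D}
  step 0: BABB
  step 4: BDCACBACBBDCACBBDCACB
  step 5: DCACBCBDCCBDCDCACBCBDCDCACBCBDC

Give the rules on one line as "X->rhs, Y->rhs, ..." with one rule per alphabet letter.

A->C, B->DC, C->B, D->AC

  step 4 ⇒ step 5: BDCACBACBBDCACBBDCACB ⇒ DC·AC·B·C·B·DC·C·B·DC·DC·AC·B·C·B·DC·DC·AC·B·C·B·DC
    A ↦ C
    B ↦ DC
    C ↦ B
    D ↦ AC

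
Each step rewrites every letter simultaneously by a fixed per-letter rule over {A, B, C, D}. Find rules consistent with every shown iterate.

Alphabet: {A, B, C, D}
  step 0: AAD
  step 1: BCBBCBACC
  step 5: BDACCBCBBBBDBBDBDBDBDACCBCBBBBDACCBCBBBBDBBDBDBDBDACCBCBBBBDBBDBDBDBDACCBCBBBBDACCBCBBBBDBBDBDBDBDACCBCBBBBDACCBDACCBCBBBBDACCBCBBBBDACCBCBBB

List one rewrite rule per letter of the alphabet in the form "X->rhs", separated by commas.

A->BCB, B->BD, C->B, D->ACC

  step 0 ⇒ step 1: AAD ⇒ BCB·BCB·ACC
    A ↦ BCB
    D ↦ ACC
    B ↦ BD  (constrained at step 1)
    C ↦ B  (constrained at step 1)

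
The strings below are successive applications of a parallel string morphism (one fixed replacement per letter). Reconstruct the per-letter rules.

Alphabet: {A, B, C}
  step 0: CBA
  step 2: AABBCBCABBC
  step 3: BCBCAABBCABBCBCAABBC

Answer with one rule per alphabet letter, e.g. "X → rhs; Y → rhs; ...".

A->BC, B->A, C->BBC

  step 2 ⇒ step 3: AABBCBCABBC ⇒ BC·BC·A·A·BBC·A·BBC·BC·A·A·BBC
    A ↦ BC
    B ↦ A
    C ↦ BBC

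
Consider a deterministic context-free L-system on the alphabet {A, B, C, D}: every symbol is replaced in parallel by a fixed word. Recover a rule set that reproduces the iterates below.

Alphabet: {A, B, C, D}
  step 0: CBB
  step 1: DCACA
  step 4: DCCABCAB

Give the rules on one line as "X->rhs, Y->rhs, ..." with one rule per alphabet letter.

A->C, B->CA, C->D, D->B

  step 0 ⇒ step 1: CBB ⇒ D·CA·CA
    B ↦ CA
    C ↦ D
    A ↦ C  (constrained at step 1)
    D ↦ B  (constrained at step 1)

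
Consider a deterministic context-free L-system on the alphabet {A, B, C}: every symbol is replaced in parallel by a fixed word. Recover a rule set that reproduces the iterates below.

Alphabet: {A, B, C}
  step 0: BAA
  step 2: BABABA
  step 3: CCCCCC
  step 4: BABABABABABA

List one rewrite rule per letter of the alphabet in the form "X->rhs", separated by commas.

A->C, B->C, C->BA

  step 3 ⇒ step 4: CCCCCC ⇒ BA·BA·BA·BA·BA·BA
    C ↦ BA
  step 2 ⇒ step 3: BABABA ⇒ C·C·C·C·C·C
    A ↦ C
  step 2 ⇒ step 3: BABABA ⇒ C·C·C·C·C·C
    B ↦ C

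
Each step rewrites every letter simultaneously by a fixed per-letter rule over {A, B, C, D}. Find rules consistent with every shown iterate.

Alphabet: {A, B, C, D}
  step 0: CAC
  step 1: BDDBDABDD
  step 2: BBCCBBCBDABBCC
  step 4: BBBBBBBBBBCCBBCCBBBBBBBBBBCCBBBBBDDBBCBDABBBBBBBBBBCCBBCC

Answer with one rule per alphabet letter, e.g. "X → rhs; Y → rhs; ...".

  step 1 ⇒ step 2: BDDBDABDD ⇒ BB·C·C·BB·C·BDA·BB·C·C
    A ↦ BDA
    B ↦ BB
    D ↦ C
  step 0 ⇒ step 1: CAC ⇒ BDD·BDA·BDD
    C ↦ BDD

A->BDA, B->BB, C->BDD, D->C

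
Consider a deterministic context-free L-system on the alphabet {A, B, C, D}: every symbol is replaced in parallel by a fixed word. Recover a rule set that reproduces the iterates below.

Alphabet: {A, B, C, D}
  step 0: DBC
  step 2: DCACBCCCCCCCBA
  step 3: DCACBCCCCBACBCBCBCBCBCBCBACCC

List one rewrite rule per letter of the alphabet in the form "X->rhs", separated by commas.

  step 2 ⇒ step 3: DCACBCCCCCCCBA ⇒ DCA·CB·CCC·CB·A·CB·CB·CB·CB·CB·CB·CB·A·CCC
    A ↦ CCC
    B ↦ A
    C ↦ CB
    D ↦ DCA

A->CCC, B->A, C->CB, D->DCA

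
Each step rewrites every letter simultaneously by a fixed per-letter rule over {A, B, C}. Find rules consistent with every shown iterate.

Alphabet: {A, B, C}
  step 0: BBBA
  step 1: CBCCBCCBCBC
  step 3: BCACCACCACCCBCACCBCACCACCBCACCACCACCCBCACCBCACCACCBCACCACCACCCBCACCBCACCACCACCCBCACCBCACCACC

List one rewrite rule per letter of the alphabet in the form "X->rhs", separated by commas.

A->BC, B->CBC, C->ACC

  step 0 ⇒ step 1: BBBA ⇒ CBC·CBC·CBC·BC
    A ↦ BC
    B ↦ CBC
    C ↦ ACC  (constrained at step 1)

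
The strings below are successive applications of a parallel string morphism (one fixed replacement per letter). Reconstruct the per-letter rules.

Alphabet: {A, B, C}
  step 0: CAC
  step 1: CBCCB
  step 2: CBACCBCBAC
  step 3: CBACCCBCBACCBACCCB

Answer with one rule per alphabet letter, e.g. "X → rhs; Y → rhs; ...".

  step 2 ⇒ step 3: CBACCBCBAC ⇒ CB·AC·C·CB·CB·AC·CB·AC·C·CB
    A ↦ C
    B ↦ AC
    C ↦ CB

A->C, B->AC, C->CB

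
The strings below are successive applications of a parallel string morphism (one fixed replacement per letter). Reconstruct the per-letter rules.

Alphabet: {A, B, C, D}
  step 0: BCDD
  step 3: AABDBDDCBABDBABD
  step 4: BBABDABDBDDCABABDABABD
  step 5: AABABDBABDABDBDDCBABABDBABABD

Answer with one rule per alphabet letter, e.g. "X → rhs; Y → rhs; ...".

  step 4 ⇒ step 5: BBABDABDBDDCABABDABABD ⇒ A·A·B·A·BD·B·A·BD·A·BD·BD·DC·B·A·B·A·BD·B·A·B·A·BD
    A ↦ B
    B ↦ A
    C ↦ DC
    D ↦ BD

A->B, B->A, C->DC, D->BD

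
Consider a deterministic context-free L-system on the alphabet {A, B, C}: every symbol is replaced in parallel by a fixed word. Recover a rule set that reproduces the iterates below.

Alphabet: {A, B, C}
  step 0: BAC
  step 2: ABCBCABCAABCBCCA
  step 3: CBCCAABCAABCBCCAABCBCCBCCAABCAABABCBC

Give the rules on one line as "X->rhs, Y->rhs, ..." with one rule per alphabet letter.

  step 2 ⇒ step 3: ABCBCABCAABCBCCA ⇒ CBC·CA·AB·CA·AB·CBC·CA·AB·CBC·CBC·CA·AB·CA·AB·AB·CBC
    A ↦ CBC
    B ↦ CA
    C ↦ AB

A->CBC, B->CA, C->AB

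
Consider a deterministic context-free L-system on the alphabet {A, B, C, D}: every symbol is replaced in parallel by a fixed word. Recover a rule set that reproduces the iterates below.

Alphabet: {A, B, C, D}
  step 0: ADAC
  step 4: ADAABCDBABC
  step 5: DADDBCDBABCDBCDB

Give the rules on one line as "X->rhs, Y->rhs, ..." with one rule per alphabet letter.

  step 4 ⇒ step 5: ADAABCDBABC ⇒ D·A·D·D·BC·DB·A·BC·D·BC·DB
    A ↦ D
    B ↦ BC
    C ↦ DB
    D ↦ A

A->D, B->BC, C->DB, D->A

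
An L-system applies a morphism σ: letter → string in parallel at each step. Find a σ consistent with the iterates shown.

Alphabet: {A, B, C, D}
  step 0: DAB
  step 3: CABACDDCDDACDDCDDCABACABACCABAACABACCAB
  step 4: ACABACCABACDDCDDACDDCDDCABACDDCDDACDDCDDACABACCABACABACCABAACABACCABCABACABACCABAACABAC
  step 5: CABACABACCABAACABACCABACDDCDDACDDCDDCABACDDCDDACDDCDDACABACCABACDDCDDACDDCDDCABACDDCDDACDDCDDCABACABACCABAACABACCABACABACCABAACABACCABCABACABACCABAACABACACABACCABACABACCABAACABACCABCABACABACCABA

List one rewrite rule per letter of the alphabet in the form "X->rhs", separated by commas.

A->CAB, B->AC, C->A, D->CDD

  step 4 ⇒ step 5: ACABACCABACDDCDDACDDCDDCABACDDCDDACDDCDDACABACCABACABACCABAACABACCABCABACABACCABAACABAC ⇒ CAB·A·CAB·AC·CAB·A·A·CAB·AC·CAB·A·CDD·CDD·A·CDD·CDD·CAB·A·CDD·CDD·A·CDD·CDD·A·CAB·AC·CAB·A·CDD·CDD·A·CDD·CDD·CAB·A·CDD·CDD·A·CDD·CDD·CAB·A·CAB·AC·CAB·A·A·CAB·AC·CAB·A·CAB·AC·CAB·A·A·CAB·AC·CAB·CAB·A·CAB·AC·CAB·A·A·CAB·AC·A·CAB·AC·CAB·A·CAB·AC·CAB·A·A·CAB·AC·CAB·CAB·A·CAB·AC·CAB·A
    A ↦ CAB
    B ↦ AC
    C ↦ A
    D ↦ CDD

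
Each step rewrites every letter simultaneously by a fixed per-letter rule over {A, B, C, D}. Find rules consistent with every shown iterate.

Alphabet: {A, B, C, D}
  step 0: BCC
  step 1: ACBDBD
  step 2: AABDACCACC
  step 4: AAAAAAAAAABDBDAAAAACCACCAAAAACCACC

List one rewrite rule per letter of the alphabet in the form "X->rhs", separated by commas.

A->AA, B->AC, C->BD, D->C

  step 1 ⇒ step 2: ACBDBD ⇒ AA·BD·AC·C·AC·C
    A ↦ AA
    B ↦ AC
    C ↦ BD
    D ↦ C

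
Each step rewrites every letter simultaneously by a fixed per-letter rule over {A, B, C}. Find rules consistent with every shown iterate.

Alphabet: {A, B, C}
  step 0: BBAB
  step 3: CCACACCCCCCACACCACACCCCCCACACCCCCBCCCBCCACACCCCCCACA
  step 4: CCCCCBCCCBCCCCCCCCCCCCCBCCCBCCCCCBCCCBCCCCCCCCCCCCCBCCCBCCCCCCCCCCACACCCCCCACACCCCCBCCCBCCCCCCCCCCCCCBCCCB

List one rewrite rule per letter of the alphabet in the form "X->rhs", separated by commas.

  step 3 ⇒ step 4: CCACACCCCCCACACCACACCCCCCACACCCCCBCCCBCCACACCCCCCACA ⇒ CC·CC·CB·CC·CB·CC·CC·CC·CC·CC·CC·CB·CC·CB·CC·CC·CB·CC·CB·CC·CC·CC·CC·CC·CC·CB·CC·CB·CC·CC·CC·CC·CC·ACA·CC·CC·CC·ACA·CC·CC·CB·CC·CB·CC·CC·CC·CC·CC·CC·CB·CC·CB
    A ↦ CB
    B ↦ ACA
    C ↦ CC

A->CB, B->ACA, C->CC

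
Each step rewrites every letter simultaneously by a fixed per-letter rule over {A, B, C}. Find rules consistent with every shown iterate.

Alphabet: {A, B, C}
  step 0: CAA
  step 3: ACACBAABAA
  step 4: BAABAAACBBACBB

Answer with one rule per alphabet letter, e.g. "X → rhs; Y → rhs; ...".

A->B, B->AC, C->AA

  step 3 ⇒ step 4: ACACBAABAA ⇒ B·AA·B·AA·AC·B·B·AC·B·B
    A ↦ B
    B ↦ AC
    C ↦ AA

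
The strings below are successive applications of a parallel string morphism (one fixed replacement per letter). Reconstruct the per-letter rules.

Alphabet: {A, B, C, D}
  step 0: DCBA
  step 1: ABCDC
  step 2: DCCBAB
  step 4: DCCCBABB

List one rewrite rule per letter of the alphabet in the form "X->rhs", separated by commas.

  step 1 ⇒ step 2: ABCDC ⇒ DC·C·B·A·B
    A ↦ DC
    B ↦ C
    C ↦ B
    D ↦ A

A->DC, B->C, C->B, D->A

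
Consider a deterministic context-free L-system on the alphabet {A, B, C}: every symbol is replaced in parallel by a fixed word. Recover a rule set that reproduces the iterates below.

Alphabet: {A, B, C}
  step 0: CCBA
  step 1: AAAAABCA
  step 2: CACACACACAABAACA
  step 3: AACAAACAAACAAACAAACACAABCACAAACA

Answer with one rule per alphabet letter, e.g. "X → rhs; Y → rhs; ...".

  step 2 ⇒ step 3: CACACACACAABAACA ⇒ AA·CA·AA·CA·AA·CA·AA·CA·AA·CA·CA·AB·CA·CA·AA·CA
    A ↦ CA
    B ↦ AB
    C ↦ AA

A->CA, B->AB, C->AA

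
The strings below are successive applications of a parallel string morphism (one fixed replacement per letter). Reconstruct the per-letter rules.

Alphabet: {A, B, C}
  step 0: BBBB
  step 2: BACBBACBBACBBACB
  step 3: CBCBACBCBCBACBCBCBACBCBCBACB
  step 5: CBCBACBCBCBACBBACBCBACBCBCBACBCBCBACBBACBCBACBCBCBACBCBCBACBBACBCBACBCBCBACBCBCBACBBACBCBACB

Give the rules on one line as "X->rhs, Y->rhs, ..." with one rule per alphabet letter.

  step 2 ⇒ step 3: BACBBACBBACBBACB ⇒ CB·C·BA·CB·CB·C·BA·CB·CB·C·BA·CB·CB·C·BA·CB
    A ↦ C
    B ↦ CB
    C ↦ BA

A->C, B->CB, C->BA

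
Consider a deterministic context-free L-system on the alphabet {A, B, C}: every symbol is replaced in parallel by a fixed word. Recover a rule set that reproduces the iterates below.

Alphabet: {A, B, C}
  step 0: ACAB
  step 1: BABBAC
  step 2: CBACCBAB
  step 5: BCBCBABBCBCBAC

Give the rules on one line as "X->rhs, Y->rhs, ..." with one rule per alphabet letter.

  step 1 ⇒ step 2: BABBAC ⇒ C·BA·C·C·BA·B
    A ↦ BA
    B ↦ C
    C ↦ B

A->BA, B->C, C->B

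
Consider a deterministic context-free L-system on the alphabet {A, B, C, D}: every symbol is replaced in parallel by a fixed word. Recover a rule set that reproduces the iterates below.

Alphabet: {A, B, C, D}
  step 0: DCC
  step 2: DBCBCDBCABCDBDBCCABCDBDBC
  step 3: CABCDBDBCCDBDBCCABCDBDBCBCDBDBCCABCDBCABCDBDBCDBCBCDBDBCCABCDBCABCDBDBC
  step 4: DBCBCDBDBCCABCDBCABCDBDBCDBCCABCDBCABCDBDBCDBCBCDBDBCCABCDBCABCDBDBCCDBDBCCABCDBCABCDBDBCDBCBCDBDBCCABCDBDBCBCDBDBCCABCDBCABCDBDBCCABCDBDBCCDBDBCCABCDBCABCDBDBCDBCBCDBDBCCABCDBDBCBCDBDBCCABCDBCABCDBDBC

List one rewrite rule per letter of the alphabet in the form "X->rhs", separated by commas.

  step 3 ⇒ step 4: CABCDBDBCCDBDBCCABCDBDBCBCDBDBCCABCDBCABCDBDBCDBCBCDBDBCCABCDBCABCDBDBC ⇒ DBC·B·CDB·DBC·CAB·CDB·CAB·CDB·DBC·DBC·CAB·CDB·CAB·CDB·DBC·DBC·B·CDB·DBC·CAB·CDB·CAB·CDB·DBC·CDB·DBC·CAB·CDB·CAB·CDB·DBC·DBC·B·CDB·DBC·CAB·CDB·DBC·B·CDB·DBC·CAB·CDB·CAB·CDB·DBC·CAB·CDB·DBC·CDB·DBC·CAB·CDB·CAB·CDB·DBC·DBC·B·CDB·DBC·CAB·CDB·DBC·B·CDB·DBC·CAB·CDB·CAB·CDB·DBC
    A ↦ B
    B ↦ CDB
    C ↦ DBC
    D ↦ CAB

A->B, B->CDB, C->DBC, D->CAB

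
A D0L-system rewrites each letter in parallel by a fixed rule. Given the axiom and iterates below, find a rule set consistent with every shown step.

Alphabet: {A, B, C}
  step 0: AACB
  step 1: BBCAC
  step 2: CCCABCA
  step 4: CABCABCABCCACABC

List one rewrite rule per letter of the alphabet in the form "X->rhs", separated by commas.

A->B, B->C, C->CA

  step 1 ⇒ step 2: BBCAC ⇒ C·C·CA·B·CA
    A ↦ B
    B ↦ C
    C ↦ CA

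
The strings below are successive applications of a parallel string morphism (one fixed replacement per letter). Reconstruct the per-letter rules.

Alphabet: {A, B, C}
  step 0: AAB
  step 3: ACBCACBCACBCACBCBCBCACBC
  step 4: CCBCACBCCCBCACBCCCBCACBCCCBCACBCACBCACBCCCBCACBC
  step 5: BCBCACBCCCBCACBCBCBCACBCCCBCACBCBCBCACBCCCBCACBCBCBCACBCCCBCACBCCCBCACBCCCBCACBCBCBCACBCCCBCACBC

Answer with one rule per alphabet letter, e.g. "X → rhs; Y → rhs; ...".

A->CC, B->AC, C->BC

  step 4 ⇒ step 5: CCBCACBCCCBCACBCCCBCACBCCCBCACBCACBCACBCCCBCACBC ⇒ BC·BC·AC·BC·CC·BC·AC·BC·BC·BC·AC·BC·CC·BC·AC·BC·BC·BC·AC·BC·CC·BC·AC·BC·BC·BC·AC·BC·CC·BC·AC·BC·CC·BC·AC·BC·CC·BC·AC·BC·BC·BC·AC·BC·CC·BC·AC·BC
    A ↦ CC
    B ↦ AC
    C ↦ BC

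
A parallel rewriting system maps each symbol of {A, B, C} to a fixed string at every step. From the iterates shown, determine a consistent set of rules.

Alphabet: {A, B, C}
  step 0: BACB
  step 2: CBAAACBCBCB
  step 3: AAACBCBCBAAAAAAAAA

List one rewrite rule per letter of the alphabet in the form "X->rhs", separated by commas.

  step 2 ⇒ step 3: CBAAACBCBCB ⇒ AA·A·CB·CB·CB·AA·A·AA·A·AA·A
    A ↦ CB
    B ↦ A
    C ↦ AA

A->CB, B->A, C->AA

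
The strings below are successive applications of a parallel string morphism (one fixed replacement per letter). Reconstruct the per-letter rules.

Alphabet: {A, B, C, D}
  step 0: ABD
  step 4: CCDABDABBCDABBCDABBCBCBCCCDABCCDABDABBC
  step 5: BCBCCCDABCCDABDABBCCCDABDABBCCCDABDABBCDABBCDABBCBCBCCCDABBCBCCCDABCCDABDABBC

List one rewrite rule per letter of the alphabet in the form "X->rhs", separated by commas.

A->C, B->DAB, C->BC, D->C

  step 4 ⇒ step 5: CCDABDABBCDABBCDABBCBCBCCCDABCCDABDABBC ⇒ BC·BC·C·C·DAB·C·C·DAB·DAB·BC·C·C·DAB·DAB·BC·C·C·DAB·DAB·BC·DAB·BC·DAB·BC·BC·BC·C·C·DAB·BC·BC·C·C·DAB·C·C·DAB·DAB·BC
    A ↦ C
    B ↦ DAB
    C ↦ BC
    D ↦ C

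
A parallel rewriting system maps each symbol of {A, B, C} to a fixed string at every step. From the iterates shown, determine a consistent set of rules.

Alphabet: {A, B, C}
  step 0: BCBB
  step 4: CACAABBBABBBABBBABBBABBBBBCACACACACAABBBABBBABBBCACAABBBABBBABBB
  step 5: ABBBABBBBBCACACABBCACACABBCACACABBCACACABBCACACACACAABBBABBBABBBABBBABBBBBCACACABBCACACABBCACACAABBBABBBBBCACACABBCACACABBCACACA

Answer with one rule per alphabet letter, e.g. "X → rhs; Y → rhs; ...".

  step 4 ⇒ step 5: CACAABBBABBBABBBABBBABBBBBCACACACACAABBBABBBABBBCACAABBBABBBABBB ⇒ AB·BB·AB·BB·BB·CA·CA·CA·BB·CA·CA·CA·BB·CA·CA·CA·BB·CA·CA·CA·BB·CA·CA·CA·CA·CA·AB·BB·AB·BB·AB·BB·AB·BB·AB·BB·BB·CA·CA·CA·BB·CA·CA·CA·BB·CA·CA·CA·AB·BB·AB·BB·BB·CA·CA·CA·BB·CA·CA·CA·BB·CA·CA·CA
    A ↦ BB
    B ↦ CA
    C ↦ AB

A->BB, B->CA, C->AB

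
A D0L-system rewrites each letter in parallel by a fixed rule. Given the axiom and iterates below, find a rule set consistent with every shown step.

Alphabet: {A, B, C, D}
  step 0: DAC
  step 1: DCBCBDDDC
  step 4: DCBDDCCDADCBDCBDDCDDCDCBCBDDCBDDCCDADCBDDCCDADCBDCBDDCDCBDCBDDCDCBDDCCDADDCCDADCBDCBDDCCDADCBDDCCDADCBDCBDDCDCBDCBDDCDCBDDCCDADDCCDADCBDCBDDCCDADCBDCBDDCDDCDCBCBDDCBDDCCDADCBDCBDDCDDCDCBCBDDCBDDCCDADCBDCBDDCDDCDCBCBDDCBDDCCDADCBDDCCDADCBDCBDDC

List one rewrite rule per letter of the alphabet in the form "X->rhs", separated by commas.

A->CBD, B->CDA, C->DDC, D->DCB

  step 0 ⇒ step 1: DAC ⇒ DCB·CBD·DDC
    A ↦ CBD
    C ↦ DDC
    D ↦ DCB
    B ↦ CDA  (constrained at step 1)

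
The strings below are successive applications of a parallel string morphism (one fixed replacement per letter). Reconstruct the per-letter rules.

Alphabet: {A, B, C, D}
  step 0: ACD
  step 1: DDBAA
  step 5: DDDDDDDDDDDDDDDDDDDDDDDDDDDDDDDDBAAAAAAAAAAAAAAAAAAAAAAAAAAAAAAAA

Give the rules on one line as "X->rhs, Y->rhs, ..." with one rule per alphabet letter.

A->DD, B->C, C->B, D->AA

  step 0 ⇒ step 1: ACD ⇒ DD·B·AA
    A ↦ DD
    C ↦ B
    D ↦ AA
    B ↦ C  (constrained at step 1)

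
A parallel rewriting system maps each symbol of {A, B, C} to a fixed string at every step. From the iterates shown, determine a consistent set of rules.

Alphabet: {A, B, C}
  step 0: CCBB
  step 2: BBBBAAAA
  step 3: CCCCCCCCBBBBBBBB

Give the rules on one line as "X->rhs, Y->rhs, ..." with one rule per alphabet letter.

  step 2 ⇒ step 3: BBBBAAAA ⇒ CC·CC·CC·CC·BB·BB·BB·BB
    A ↦ BB
    B ↦ CC
    C ↦ A  (constrained at step 0)

A->BB, B->CC, C->A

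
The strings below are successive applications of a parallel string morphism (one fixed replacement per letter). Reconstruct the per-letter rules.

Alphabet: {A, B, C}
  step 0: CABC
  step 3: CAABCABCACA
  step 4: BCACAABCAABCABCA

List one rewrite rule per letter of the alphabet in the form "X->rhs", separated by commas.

A->CA, B->A, C->B

  step 3 ⇒ step 4: CAABCABCACA ⇒ B·CA·CA·A·B·CA·A·B·CA·B·CA
    A ↦ CA
    B ↦ A
    C ↦ B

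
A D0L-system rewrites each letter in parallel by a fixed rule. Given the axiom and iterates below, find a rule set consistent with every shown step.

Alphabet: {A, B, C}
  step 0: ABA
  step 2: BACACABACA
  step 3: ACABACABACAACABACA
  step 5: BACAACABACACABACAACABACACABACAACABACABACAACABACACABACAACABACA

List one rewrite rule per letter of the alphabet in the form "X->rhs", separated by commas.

  step 2 ⇒ step 3: BACACABACA ⇒ A·CA·BA·CA·BA·CA·A·CA·BA·CA
    A ↦ CA
    B ↦ A
    C ↦ BA

A->CA, B->A, C->BA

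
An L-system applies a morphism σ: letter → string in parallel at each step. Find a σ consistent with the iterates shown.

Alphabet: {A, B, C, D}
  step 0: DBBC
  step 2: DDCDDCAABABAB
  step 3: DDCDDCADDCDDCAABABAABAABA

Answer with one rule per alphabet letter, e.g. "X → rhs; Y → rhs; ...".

A->AB, B->A, C->A, D->DDC

  step 2 ⇒ step 3: DDCDDCAABABAB ⇒ DDC·DDC·A·DDC·DDC·A·AB·AB·A·AB·A·AB·A
    A ↦ AB
    B ↦ A
    C ↦ A
    D ↦ DDC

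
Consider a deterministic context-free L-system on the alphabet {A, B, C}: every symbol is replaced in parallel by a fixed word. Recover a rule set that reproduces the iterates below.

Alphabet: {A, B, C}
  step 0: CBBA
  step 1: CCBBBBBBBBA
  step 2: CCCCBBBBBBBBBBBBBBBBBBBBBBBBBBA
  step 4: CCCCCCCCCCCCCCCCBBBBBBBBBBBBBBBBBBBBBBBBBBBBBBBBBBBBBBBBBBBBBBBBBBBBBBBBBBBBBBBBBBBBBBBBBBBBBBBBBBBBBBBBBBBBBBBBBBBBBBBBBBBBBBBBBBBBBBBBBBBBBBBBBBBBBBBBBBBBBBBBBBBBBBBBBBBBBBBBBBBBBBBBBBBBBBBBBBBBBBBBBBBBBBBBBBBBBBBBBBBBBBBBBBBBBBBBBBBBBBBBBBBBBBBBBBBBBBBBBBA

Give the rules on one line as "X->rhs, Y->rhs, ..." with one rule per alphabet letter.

A->BBA, B->BBB, C->CC

  step 1 ⇒ step 2: CCBBBBBBBBA ⇒ CC·CC·BBB·BBB·BBB·BBB·BBB·BBB·BBB·BBB·BBA
    A ↦ BBA
    B ↦ BBB
    C ↦ CC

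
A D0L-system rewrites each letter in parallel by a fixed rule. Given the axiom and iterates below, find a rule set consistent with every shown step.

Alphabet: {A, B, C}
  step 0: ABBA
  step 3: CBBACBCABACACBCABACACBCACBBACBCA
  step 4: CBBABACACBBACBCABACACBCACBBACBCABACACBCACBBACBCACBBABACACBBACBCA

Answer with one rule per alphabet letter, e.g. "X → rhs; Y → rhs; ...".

  step 3 ⇒ step 4: CBBACBCABACACBCABACACBCACBBACBCA ⇒ CB·BA·BA·CA·CB·BA·CB·CA·BA·CA·CB·CA·CB·BA·CB·CA·BA·CA·CB·CA·CB·BA·CB·CA·CB·BA·BA·CA·CB·BA·CB·CA
    A ↦ CA
    B ↦ BA
    C ↦ CB

A->CA, B->BA, C->CB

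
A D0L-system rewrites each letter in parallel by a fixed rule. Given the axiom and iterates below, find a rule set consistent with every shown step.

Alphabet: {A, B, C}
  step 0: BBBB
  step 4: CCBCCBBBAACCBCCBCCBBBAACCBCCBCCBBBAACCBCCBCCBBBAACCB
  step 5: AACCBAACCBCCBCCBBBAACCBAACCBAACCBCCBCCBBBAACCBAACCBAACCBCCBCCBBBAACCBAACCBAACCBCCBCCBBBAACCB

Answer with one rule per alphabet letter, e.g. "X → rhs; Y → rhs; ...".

A->B, B->CCB, C->A

  step 4 ⇒ step 5: CCBCCBBBAACCBCCBCCBBBAACCBCCBCCBBBAACCBCCBCCBBBAACCB ⇒ A·A·CCB·A·A·CCB·CCB·CCB·B·B·A·A·CCB·A·A·CCB·A·A·CCB·CCB·CCB·B·B·A·A·CCB·A·A·CCB·A·A·CCB·CCB·CCB·B·B·A·A·CCB·A·A·CCB·A·A·CCB·CCB·CCB·B·B·A·A·CCB
    A ↦ B
    B ↦ CCB
    C ↦ A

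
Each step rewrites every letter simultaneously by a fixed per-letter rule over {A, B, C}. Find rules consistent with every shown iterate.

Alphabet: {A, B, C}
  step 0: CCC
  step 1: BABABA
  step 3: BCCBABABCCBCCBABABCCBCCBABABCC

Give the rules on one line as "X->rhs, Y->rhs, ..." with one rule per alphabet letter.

A->B, B->BCC, C->BA

  step 0 ⇒ step 1: CCC ⇒ BA·BA·BA
    C ↦ BA
    A ↦ B  (constrained at step 1)
    B ↦ BCC  (constrained at step 1)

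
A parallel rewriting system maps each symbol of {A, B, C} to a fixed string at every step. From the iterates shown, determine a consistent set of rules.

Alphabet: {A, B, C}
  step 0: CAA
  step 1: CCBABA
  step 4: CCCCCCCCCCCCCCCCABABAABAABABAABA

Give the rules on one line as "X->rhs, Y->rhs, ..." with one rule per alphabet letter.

A->BA, B->A, C->CC

  step 0 ⇒ step 1: CAA ⇒ CC·BA·BA
    A ↦ BA
    C ↦ CC
    B ↦ A  (constrained at step 1)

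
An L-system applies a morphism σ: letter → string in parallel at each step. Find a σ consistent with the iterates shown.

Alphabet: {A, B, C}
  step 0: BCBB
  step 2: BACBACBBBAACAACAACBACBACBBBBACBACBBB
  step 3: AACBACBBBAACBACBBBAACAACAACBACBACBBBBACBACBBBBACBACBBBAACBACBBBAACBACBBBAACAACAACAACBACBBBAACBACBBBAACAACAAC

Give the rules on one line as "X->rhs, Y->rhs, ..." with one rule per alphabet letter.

  step 2 ⇒ step 3: BACBACBBBAACAACAACBACBACBBBBACBACBBB ⇒ AAC·BAC·BBB·AAC·BAC·BBB·AAC·AAC·AAC·BAC·BAC·BBB·BAC·BAC·BBB·BAC·BAC·BBB·AAC·BAC·BBB·AAC·BAC·BBB·AAC·AAC·AAC·AAC·BAC·BBB·AAC·BAC·BBB·AAC·AAC·AAC
    A ↦ BAC
    B ↦ AAC
    C ↦ BBB

A->BAC, B->AAC, C->BBB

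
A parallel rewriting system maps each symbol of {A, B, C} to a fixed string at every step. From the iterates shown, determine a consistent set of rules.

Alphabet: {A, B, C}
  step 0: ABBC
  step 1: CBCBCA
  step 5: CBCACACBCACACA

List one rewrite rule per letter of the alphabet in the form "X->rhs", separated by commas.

  step 0 ⇒ step 1: ABBC ⇒ C·BC·BC·A
    A ↦ C
    B ↦ BC
    C ↦ A

A->C, B->BC, C->A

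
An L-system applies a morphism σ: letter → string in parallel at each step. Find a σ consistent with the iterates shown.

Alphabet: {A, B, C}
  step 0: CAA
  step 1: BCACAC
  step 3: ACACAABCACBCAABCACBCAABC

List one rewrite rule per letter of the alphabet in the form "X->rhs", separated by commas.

  step 0 ⇒ step 1: CAA ⇒ BC·AC·AC
    A ↦ AC
    C ↦ BC
    B ↦ AA  (constrained at step 1)

A->AC, B->AA, C->BC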